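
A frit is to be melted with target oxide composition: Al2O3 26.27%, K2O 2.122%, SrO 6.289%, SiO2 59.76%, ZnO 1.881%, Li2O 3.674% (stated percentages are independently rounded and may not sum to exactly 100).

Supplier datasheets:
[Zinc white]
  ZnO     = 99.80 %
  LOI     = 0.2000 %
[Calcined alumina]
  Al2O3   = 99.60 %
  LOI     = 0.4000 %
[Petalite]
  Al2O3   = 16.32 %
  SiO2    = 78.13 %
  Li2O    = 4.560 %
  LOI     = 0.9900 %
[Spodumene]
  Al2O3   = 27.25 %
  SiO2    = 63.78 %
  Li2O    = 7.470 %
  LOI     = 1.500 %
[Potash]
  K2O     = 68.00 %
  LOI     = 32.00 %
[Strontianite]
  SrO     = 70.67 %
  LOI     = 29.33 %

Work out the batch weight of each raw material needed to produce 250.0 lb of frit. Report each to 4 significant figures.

Intermediates are shown, rounded to 4 significant digits, between the steps — the whole derivation carries full precision from start to finish; each reported number is rounded just once; the derived quantities, which include ignition loss, six oxide percentages, totals, the yield, glass mass, are carried at exact precision, exactly as shown in question or answer, from the weighed amounts on 250.0 lb of glass.
Target oxide masses per 250.0 lb frit:
  Al2O3: 26.27% × 250.0 = 65.68 lb
  K2O: 2.122% × 250.0 = 5.305 lb
  SrO: 6.289% × 250.0 = 15.72 lb
  SiO2: 59.76% × 250.0 = 149.4 lb
  ZnO: 1.881% × 250.0 = 4.702 lb
  Li2O: 3.674% × 250.0 = 9.185 lb
Balance tally, oxide-wise, given the weights on record, relative to the basis at hand (oxide sums agree with the targets up to rounding of the answer):
  Al2O3: 32.87·0.9960 + 181.1·0.1632 + 12.42·0.2725 = 65.68 lb (target 65.68 lb)
  K2O: 7.801·0.6800 = 5.305 lb (target 5.305 lb)
  SrO: 22.25·0.7067 = 15.72 lb (target 15.72 lb)
  SiO2: 181.1·0.7813 + 12.42·0.6378 = 149.4 lb (target 149.4 lb)
  ZnO: 4.712·0.9980 = 4.703 lb (target 4.702 lb)
  Li2O: 181.1·0.04560 + 12.42·0.07470 = 9.186 lb (target 9.185 lb)
Glass-mass bookkeeping: batch Σ − ignition loss = 250.0 lb (the targets, summed, come to 250.0 lb; with the basis standing at 250.0 lb — any gap is answer rounding).
Total batch = Σ batch = 261.2 lb; ignition loss, Σ(batch × LOI) = 11.14 lb; as yield: glass ÷ batch → 95.73%.

Batch per 250.0 lb frit:
  Zinc white: 4.712 lb
  Calcined alumina: 32.87 lb
  Petalite: 181.1 lb
  Spodumene: 12.42 lb
  Potash: 7.801 lb
  Strontianite: 22.25 lb
Total batch = 261.2 lb; LOI loss = 11.14 lb; yield = 95.73%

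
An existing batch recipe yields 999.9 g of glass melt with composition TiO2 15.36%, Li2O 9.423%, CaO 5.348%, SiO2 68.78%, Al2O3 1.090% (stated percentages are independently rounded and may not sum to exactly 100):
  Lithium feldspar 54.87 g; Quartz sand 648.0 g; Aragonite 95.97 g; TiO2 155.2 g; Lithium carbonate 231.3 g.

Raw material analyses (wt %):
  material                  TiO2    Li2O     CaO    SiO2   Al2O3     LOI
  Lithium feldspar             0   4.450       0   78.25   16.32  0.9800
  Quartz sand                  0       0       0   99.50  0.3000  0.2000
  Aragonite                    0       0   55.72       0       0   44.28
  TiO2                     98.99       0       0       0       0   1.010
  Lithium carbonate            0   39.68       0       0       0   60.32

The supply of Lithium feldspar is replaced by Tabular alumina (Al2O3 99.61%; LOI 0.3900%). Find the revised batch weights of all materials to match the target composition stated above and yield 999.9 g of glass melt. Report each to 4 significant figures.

Revised batch per 999.9 g glass melt:
  Tabular alumina: 8.860 g
  Quartz sand: 691.2 g
  Aragonite: 95.97 g
  TiO2: 155.2 g
  Lithium carbonate: 237.5 g
Total batch = 1189 g; LOI loss = 188.7 g

Working values are displayed rounded to four significant digits between the steps. The working math runs at full float precision from start to finish — a single rounding completes every reported number. The derived quantities (net glass mass, the five compositions, the yield, LOI, totals) are rebuilt from the weighed amounts per 999.9 g of glass at full precision as written in problem or answer.
Target oxide masses per 999.9 g glass melt:
  TiO2: 15.36% × 999.9 = 153.6 g
  Li2O: 9.423% × 999.9 = 94.22 g
  CaO: 5.348% × 999.9 = 53.47 g
  SiO2: 68.78% × 999.9 = 687.7 g
  Al2O3: 1.090% × 999.9 = 10.90 g
Sums-versus-targets review applying the batch weights above, for the quoted basis mass (sum by sum, the targets are met modulo rounding of the values):
  TiO2: 155.2·0.9899 = 153.6 g (target 153.6 g)
  Li2O: 237.5·0.3968 = 94.24 g (target 94.22 g)
  CaO: 95.97·0.5572 = 53.47 g (target 53.47 g)
  SiO2: 691.2·0.9950 = 687.7 g (target 687.7 g)
  Al2O3: 8.860·0.9961 + 691.2·0.003000 = 10.90 g (target 10.90 g)
Auditing the glass mass value: batch Σ − ignition loss = 1000 g (summing oxide targets gives 999.9 g; stated basis 999.9 g — deltas are rounding alone).
Batch total: Σ batch = 1189 g; loss to ignition Σ batch·LOI = 188.7 g; the yield ratio, glass ÷ batch: 84.12%.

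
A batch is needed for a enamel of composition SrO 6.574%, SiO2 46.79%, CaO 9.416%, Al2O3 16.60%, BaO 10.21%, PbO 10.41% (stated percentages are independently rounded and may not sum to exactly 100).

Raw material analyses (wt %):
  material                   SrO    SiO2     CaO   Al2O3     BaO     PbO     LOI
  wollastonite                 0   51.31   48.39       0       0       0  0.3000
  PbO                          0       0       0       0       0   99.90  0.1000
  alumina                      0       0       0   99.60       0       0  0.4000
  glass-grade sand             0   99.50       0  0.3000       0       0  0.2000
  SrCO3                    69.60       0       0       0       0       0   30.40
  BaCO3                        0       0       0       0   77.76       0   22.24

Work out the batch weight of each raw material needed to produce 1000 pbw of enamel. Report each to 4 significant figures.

Batch per 1000 pbw enamel:
  wollastonite: 194.6 pbw
  PbO: 104.2 pbw
  alumina: 165.6 pbw
  glass-grade sand: 369.9 pbw
  SrCO3: 94.45 pbw
  BaCO3: 131.3 pbw
Total batch = 1060 pbw; LOI loss = 60.00 pbw; yield = 94.34%

The intermediate values are displayed rounded to 4 significant figures — each numeric step holds full precision in every operation. Every reported number is rounded once only; the derived quantities (net glass mass, the six compositions, the yield, ignition loss, totals) are re-derived at full float precision from the weighed amounts on 1000 pbw of glass, as set out in problem or answer.
Oxide-by-oxide targets in 1000 pbw enamel:
  SrO: 6.574% × 1000 = 65.74 pbw
  SiO2: 46.79% × 1000 = 467.9 pbw
  CaO: 9.416% × 1000 = 94.16 pbw
  Al2O3: 16.60% × 1000 = 166.0 pbw
  BaO: 10.21% × 1000 = 102.1 pbw
  PbO: 10.41% × 1000 = 104.1 pbw
Mass-balance tally per oxide per the reported batch figures, on the stated basis (sum by sum, the targets are met up to rounding of the answer):
  SrO: 94.45·0.6960 = 65.74 pbw (target 65.74 pbw)
  SiO2: 194.6·0.5131 + 369.9·0.9950 = 467.9 pbw (target 467.9 pbw)
  CaO: 194.6·0.4839 = 94.17 pbw (target 94.16 pbw)
  Al2O3: 165.6·0.9960 + 369.9·0.003000 = 166.0 pbw (target 166.0 pbw)
  BaO: 131.3·0.7776 = 102.1 pbw (target 102.1 pbw)
  PbO: 104.2·0.9990 = 104.1 pbw (target 104.1 pbw)
Glass-mass closure: batch Σ − ignition loss = 1000 pbw (the Σ of target masses is 1000 pbw; with the basis standing at 1000 pbw — differing by rounding only).
Batch total: Σ batch = 1060 pbw; the LOI term Σ batch·LOI equals 60.00 pbw; the yield ratio, glass ÷ batch: 94.34%.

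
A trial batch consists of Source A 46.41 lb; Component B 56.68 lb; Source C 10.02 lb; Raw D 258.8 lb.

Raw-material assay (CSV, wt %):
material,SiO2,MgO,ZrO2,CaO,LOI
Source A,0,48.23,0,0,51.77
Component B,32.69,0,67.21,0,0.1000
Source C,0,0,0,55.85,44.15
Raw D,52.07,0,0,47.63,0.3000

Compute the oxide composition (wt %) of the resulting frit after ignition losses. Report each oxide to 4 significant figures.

Exact precision is maintained at every stage; rounding to four significant figures applies to each in-between result as shown. A single rounding completes each reported value — the derived quantities are recomputed in full precision (the yield, the four compositions, net glass mass, the totals, LOI) starting from the weights at 342.6 lb of glass as written in the question or the answer.
Delivered oxide masses:
  SiO2: 56.68·0.3269 + 258.8·0.5207 = 153.3 lb
  MgO: 46.41·0.4823 = 22.38 lb
  ZrO2: 56.68·0.6721 = 38.09 lb
  CaO: 10.02·0.5585 + 258.8·0.4763 = 128.9 lb
LOI: 46.41·0.5177 + 56.68·0.001000 + 10.02·0.4415 + 258.8·0.003000 = 29.28 lb
Glass = total batch minus LOI = 371.9 − 29.28 = 342.6 lb (equal to the oxide-mass sum)
each wt % is 100 × oxide ÷ glass

Glass mass = 342.6 lb (batch 371.9 − LOI 29.28).
Composition: SiO2 44.74%, MgO 6.533%, ZrO2 11.12%, CaO 37.61%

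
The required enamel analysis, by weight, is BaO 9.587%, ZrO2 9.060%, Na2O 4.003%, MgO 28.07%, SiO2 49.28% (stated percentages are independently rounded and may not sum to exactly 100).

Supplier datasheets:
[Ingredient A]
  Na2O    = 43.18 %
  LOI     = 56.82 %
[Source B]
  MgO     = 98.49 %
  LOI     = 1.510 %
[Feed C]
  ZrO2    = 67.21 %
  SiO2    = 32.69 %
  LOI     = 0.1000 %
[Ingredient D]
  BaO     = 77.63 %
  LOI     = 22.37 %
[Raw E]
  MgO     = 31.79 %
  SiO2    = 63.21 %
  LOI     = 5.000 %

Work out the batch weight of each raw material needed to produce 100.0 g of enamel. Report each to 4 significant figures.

All internal work keeps exact precision in all steps; the intermediate values are displayed (rounded to four significant digits) at each printed step — each reported number includes exactly one rounding; all derived quantities, including the yield, net glass mass, the five compositions, ignition loss, totals, are rebuilt from the weighed amounts per 100.0 g of glass at full precision, as quoted within either problem or answer.
Oxide mass targets, per 100.0 g enamel:
  BaO: 9.587% × 100.0 = 9.587 g
  ZrO2: 9.060% × 100.0 = 9.060 g
  Na2O: 4.003% × 100.0 = 4.003 g
  MgO: 28.07% × 100.0 = 28.07 g
  SiO2: 49.28% × 100.0 = 49.28 g
Per-oxide balance check per the reported batch figures, versus the basis set out (every target is met by its sum net of answer rounding effects):
  BaO: 12.35·0.7763 = 9.587 g (target 9.587 g)
  ZrO2: 13.48·0.6721 = 9.060 g (target 9.060 g)
  Na2O: 9.270·0.4318 = 4.003 g (target 4.003 g)
  MgO: 5.586·0.9849 + 70.99·0.3179 = 28.07 g (target 28.07 g)
  SiO2: 13.48·0.3269 + 70.99·0.6321 = 49.28 g (target 49.28 g)
Mass balance on the glass: Σ batch − LOI loss = 100.0 g (the targets, summed, come to 100.0 g; the stated basis being 100.0 g — a pure rounding effect).
Total batch = Σ batch = 111.7 g; LOI loss = Σ batch·LOI = 11.68 g; glass ÷ batch gives a yield of 89.54%.

Batch per 100.0 g enamel:
  Ingredient A: 9.270 g
  Source B: 5.586 g
  Feed C: 13.48 g
  Ingredient D: 12.35 g
  Raw E: 70.99 g
Total batch = 111.7 g; LOI loss = 11.68 g; yield = 89.54%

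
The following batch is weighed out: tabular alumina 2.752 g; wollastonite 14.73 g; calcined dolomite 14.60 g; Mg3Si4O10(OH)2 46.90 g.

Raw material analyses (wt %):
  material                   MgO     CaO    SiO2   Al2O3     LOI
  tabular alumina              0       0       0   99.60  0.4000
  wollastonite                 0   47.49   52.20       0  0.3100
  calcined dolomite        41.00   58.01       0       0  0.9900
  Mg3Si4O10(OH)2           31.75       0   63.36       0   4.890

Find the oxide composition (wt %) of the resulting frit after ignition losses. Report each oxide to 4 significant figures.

The working math carries exact precision at each step — mid-chain values are displayed, rounded to four significant figures, when written out. Every reported result sees exactly one rounding — all derived quantities, which include the four compositions, totals, the yield, glass mass, ignition loss, are rebuilt in full float precision, exactly as shown in the problem or answer text, from the weighed amounts for 76.49 g of glass.
Mass of each oxide from the mix:
  MgO: 14.60·0.4100 + 46.90·0.3175 = 20.88 g
  CaO: 14.73·0.4749 + 14.60·0.5801 = 15.46 g
  SiO2: 14.73·0.5220 + 46.90·0.6336 = 37.40 g
  Al2O3: 2.752·0.9960 = 2.741 g
LOI: 2.752·0.004000 + 14.73·0.003100 + 14.60·0.009900 + 46.90·0.04890 = 2.495 g
Resulting glass, batch − LOI: 78.98 − 2.495 = 76.49 g (= the summed oxide contributions)
each oxide over glass, ×100, is wt %

Glass mass = 76.49 g (batch 78.98 − LOI 2.495).
Composition: MgO 27.29%, CaO 20.22%, SiO2 48.90%, Al2O3 3.584%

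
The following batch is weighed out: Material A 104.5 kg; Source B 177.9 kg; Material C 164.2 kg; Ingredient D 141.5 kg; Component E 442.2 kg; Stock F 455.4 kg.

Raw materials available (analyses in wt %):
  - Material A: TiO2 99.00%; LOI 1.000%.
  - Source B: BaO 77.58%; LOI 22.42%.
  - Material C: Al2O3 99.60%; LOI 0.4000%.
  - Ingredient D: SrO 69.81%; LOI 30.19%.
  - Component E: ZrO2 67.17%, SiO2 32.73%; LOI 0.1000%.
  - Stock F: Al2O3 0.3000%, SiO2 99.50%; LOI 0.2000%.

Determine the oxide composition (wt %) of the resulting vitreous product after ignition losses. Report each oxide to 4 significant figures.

Glass mass = 1400 kg (batch 1486 − LOI 85.66).
Composition: BaO 9.858%, Al2O3 11.78%, ZrO2 21.22%, SrO 7.056%, TiO2 7.389%, SiO2 42.70%

Every computation carries exact precision from first step to last; mid-chain values are printed, rounded to four significant digits, within the worked lines. Each reported number undergoes a single rounding — derived quantities (net glass mass, the totals, the six compositions, the yield, ignition loss) are rebuilt in full precision from the weighed amounts on 1400 kg of glass, exactly as printed in problem or answer.
Oxide-by-oxide delivered mass:
  BaO: 177.9·0.7758 = 138.0 kg
  Al2O3: 164.2·0.9960 + 455.4·0.003000 = 164.9 kg
  ZrO2: 442.2·0.6717 = 297.0 kg
  SrO: 141.5·0.6981 = 98.78 kg
  TiO2: 104.5·0.9900 = 103.5 kg
  SiO2: 442.2·0.3273 + 455.4·0.9950 = 597.9 kg
LOI: 104.5·0.01000 + 177.9·0.2242 + 164.2·0.004000 + 141.5·0.3019 + 442.2·0.001000 + 455.4·0.002000 = 85.66 kg
Glass mass = batch − LOI = 1486 − 85.66 = 1400 kg (consistent with Σ oxide mass)
each oxide over glass, ×100, is wt %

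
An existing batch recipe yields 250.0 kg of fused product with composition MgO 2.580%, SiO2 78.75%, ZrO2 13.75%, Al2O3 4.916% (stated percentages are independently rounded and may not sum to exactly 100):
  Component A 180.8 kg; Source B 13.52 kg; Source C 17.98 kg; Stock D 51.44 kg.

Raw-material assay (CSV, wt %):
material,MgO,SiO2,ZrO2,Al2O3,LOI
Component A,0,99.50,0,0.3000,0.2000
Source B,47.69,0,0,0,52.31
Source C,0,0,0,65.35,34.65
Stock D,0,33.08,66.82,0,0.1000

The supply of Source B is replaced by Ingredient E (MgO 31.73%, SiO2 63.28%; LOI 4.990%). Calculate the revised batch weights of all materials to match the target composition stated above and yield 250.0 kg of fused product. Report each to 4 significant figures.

The working math carries full float precision at every stage. In-progress results are printed, with 4-significant-figure rounding, as written. Every reported figure is rounded just once; all derived quantities (glass mass, the yield, ignition loss, four oxide percentages, totals) are recomputed in full precision starting from the weights for 250.0 kg of glass, exactly as shown in either problem or answer.
Oxide-by-oxide targets in 250.0 kg fused product:
  MgO: 2.580% × 250.0 = 6.450 kg
  SiO2: 78.75% × 250.0 = 196.9 kg
  ZrO2: 13.75% × 250.0 = 34.38 kg
  Al2O3: 4.916% × 250.0 = 12.29 kg
Oxide-by-oxide audit on the weights just shown, on the stated basis (sum by sum, the targets are met given rounding of the digits):
  MgO: 20.33·0.3173 = 6.451 kg (target 6.450 kg)
  SiO2: 167.8·0.9950 + 20.33·0.6328 + 51.44·0.3308 = 196.8 kg (target 196.9 kg)
  ZrO2: 51.44·0.6682 = 34.37 kg (target 34.38 kg)
  Al2O3: 167.8·0.003000 + 18.04·0.6535 = 12.29 kg (target 12.29 kg)
Glass mass check: batch total minus LOI = 250.0 kg (oxide target masses add up to 250.0 kg; the stated basis being 250.0 kg — rounding explains the deltas).
Batch grand total — Σ batch = 257.6 kg; Σ batch·LOI gives LOI loss = 7.652 kg; glass ÷ batch gives a yield of 97.03%.

Revised batch per 250.0 kg fused product:
  Component A: 167.8 kg
  Ingredient E: 20.33 kg
  Source C: 18.04 kg
  Stock D: 51.44 kg
Total batch = 257.6 kg; LOI loss = 7.652 kg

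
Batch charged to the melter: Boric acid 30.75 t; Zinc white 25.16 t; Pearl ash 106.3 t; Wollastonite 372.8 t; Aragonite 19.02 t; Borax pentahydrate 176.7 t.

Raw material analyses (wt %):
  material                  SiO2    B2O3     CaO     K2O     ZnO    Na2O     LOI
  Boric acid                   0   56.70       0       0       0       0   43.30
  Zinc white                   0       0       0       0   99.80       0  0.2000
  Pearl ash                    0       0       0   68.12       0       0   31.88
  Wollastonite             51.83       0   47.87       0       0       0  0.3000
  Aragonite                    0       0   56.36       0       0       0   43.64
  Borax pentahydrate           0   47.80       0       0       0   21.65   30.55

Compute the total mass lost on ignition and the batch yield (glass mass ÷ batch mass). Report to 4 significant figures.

LOI loss = 110.7 t; glass = 620.1 t; yield = 84.86%

All internal work keeps full precision in all steps — the intermediate values are shown rounded off to 4 significant digits across the worked steps — a single rounding produces every reported number; all derived quantities are recomputed in full float precision (net glass mass, the totals, the yield, the six compositions, ignition loss) starting from the weights for 620.1 t of glass, as quoted within the problem or the answer.
Ignition loss by material:
  Boric acid: 30.75 × 0.4330 = 13.31 t
  Zinc white: 25.16 × 0.002000 = 0.05032 t
  Pearl ash: 106.3 × 0.3188 = 33.89 t
  Wollastonite: 372.8 × 0.003000 = 1.118 t
  Aragonite: 19.02 × 0.4364 = 8.300 t
  Borax pentahydrate: 176.7 × 0.3055 = 53.98 t
Total LOI = 110.7 t
Glass = batch − LOI = 730.7 − 110.7 = 620.1 t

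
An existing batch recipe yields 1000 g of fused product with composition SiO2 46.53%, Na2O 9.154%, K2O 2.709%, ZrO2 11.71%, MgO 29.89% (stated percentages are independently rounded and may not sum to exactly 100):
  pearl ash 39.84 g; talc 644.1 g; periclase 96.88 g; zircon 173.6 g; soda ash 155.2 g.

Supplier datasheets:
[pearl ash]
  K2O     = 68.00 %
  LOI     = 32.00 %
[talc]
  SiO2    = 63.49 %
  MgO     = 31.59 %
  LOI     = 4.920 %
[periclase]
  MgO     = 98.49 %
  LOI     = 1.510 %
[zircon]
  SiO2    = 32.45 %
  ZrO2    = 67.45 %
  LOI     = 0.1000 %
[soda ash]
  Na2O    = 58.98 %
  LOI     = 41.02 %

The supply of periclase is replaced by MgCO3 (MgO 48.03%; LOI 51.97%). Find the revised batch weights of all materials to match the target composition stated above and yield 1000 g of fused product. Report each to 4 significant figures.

Intermediates are shown, rounded to four significant digits, when written out — all arithmetic runs at full float precision from first step to last — a single rounding completes every reported number; all derived quantities are re-derived in full float precision (totals, ignition loss, yield, five oxide percentages, net glass mass) starting from the weights at 1000 g of glass, exactly as printed in either problem or answer.
Oxide-by-oxide targets in 1000 g fused product:
  SiO2: 46.53% × 1000 = 465.3 g
  Na2O: 9.154% × 1000 = 91.54 g
  K2O: 2.709% × 1000 = 27.09 g
  ZrO2: 11.71% × 1000 = 117.1 g
  MgO: 29.89% × 1000 = 298.9 g
Verifying the oxide balance working from each reported weight, for the quoted basis mass (each sum matches its target mass within answer rounding):
  SiO2: 644.1·0.6349 + 173.6·0.3245 = 465.3 g (target 465.3 g)
  Na2O: 155.2·0.5898 = 91.54 g (target 91.54 g)
  K2O: 39.84·0.6800 = 27.09 g (target 27.09 g)
  ZrO2: 173.6·0.6745 = 117.1 g (target 117.1 g)
  MgO: 644.1·0.3159 + 198.7·0.4803 = 298.9 g (target 298.9 g)
Glass-mass sanity pass: batch total minus LOI = 999.9 g (the targets, summed, come to 999.9 g; with the basis standing at 1000 g — differing by rounding only).
Adding the batch up: Σ batch = 1211 g; Σ batch·LOI gives LOI loss = 211.5 g; yield, glass over the total, = 82.54%.

Revised batch per 1000 g fused product:
  pearl ash: 39.84 g
  talc: 644.1 g
  MgCO3: 198.7 g
  zircon: 173.6 g
  soda ash: 155.2 g
Total batch = 1211 g; LOI loss = 211.5 g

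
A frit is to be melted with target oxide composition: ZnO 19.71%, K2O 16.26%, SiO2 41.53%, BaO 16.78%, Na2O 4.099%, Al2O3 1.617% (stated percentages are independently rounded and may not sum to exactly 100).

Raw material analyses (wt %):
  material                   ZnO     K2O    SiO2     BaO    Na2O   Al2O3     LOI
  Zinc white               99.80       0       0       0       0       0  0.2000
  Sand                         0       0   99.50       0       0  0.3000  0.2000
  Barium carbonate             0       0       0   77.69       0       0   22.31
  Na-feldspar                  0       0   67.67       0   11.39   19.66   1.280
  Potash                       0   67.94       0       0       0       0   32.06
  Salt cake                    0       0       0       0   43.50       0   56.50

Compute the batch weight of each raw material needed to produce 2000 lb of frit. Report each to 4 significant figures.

Every computation holds full precision through every step — values along the way are shown, rounded to four significant figures, on the page. A single rounding completes each reported figure; all derived quantities (the six compositions, ignition loss, the totals, yield, glass mass) are rebuilt at exact precision from the weighed amounts on 2000 lb of glass as they appear in the problem or answer text.
Per-oxide target masses for 2000 lb frit:
  ZnO: 19.71% × 2000 = 394.2 lb
  K2O: 16.26% × 2000 = 325.2 lb
  SiO2: 41.53% × 2000 = 830.6 lb
  BaO: 16.78% × 2000 = 335.6 lb
  Na2O: 4.099% × 2000 = 81.98 lb
  Al2O3: 1.617% × 2000 = 32.34 lb
Verifying the oxide balance using the reported weights, relative to the basis at hand (target by target, the sums agree exact up to rounding of places):
  ZnO: 395.0·0.9980 = 394.2 lb (target 394.2 lb)
  K2O: 478.7·0.6794 = 325.2 lb (target 325.2 lb)
  SiO2: 730.5·0.9950 + 153.3·0.6767 = 830.6 lb (target 830.6 lb)
  BaO: 432.0·0.7769 = 335.6 lb (target 335.6 lb)
  Na2O: 153.3·0.1139 + 148.3·0.4350 = 81.97 lb (target 81.98 lb)
  Al2O3: 730.5·0.003000 + 153.3·0.1966 = 32.33 lb (target 32.34 lb)
Glass-mass bookkeeping: total batch − LOI = 2000 lb (per-oxide target masses sum to 2000 lb; basis as stated: 2000 lb — gaps are rounding artifacts).
Whole-batch sum: Σ batch = 2338 lb; ignition loss, Σ(batch × LOI) = 337.9 lb; yield, glass over the total, = 85.55%.

Batch per 2000 lb frit:
  Zinc white: 395.0 lb
  Sand: 730.5 lb
  Barium carbonate: 432.0 lb
  Na-feldspar: 153.3 lb
  Potash: 478.7 lb
  Salt cake: 148.3 lb
Total batch = 2338 lb; LOI loss = 337.9 lb; yield = 85.55%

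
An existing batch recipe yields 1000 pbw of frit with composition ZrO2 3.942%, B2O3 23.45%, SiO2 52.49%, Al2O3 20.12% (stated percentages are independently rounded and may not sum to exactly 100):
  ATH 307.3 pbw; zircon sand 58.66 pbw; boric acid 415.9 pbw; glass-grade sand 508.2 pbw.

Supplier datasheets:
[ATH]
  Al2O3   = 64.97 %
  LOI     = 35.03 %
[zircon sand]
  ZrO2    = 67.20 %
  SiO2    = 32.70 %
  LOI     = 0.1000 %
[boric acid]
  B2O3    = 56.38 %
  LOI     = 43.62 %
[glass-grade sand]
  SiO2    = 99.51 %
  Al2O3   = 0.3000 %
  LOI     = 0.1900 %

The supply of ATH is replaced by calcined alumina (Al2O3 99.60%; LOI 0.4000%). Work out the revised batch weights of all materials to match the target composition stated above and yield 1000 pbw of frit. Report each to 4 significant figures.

Full precision is carried at every stage. Working values are printed, rounded to four significant figures, between the steps — a single rounding finalizes each reported number — all derived quantities are recomputed in full precision (net glass mass, the totals, the four compositions, the yield, ignition loss) starting from the weights at 1000 pbw of glass as quoted within the problem or answer text.
Oxide-by-oxide targets in 1000 pbw frit:
  ZrO2: 3.942% × 1000 = 39.42 pbw
  B2O3: 23.45% × 1000 = 234.5 pbw
  SiO2: 52.49% × 1000 = 524.9 pbw
  Al2O3: 20.12% × 1000 = 201.2 pbw
Oxide-by-oxide audit from the weights as reported, versus the basis set out (each sum matches its target mass inside rounding margins):
  ZrO2: 58.66·0.6720 = 39.42 pbw (target 39.42 pbw)
  B2O3: 415.9·0.5638 = 234.5 pbw (target 234.5 pbw)
  SiO2: 58.66·0.3270 + 508.2·0.9951 = 524.9 pbw (target 524.9 pbw)
  Al2O3: 200.5·0.9960 + 508.2·0.003000 = 201.2 pbw (target 201.2 pbw)
Auditing the glass mass value: batch Σ − ignition loss = 1000 pbw (the targets, summed, come to 1000 pbw; stated basis 1000 pbw — deltas are rounding alone).
Adding the batch up: Σ batch = 1183 pbw; LOI loss = Σ batch·LOI = 183.2 pbw; glass ÷ batch gives a yield of 84.51%.

Revised batch per 1000 pbw frit:
  calcined alumina: 200.5 pbw
  zircon sand: 58.66 pbw
  boric acid: 415.9 pbw
  glass-grade sand: 508.2 pbw
Total batch = 1183 pbw; LOI loss = 183.2 pbw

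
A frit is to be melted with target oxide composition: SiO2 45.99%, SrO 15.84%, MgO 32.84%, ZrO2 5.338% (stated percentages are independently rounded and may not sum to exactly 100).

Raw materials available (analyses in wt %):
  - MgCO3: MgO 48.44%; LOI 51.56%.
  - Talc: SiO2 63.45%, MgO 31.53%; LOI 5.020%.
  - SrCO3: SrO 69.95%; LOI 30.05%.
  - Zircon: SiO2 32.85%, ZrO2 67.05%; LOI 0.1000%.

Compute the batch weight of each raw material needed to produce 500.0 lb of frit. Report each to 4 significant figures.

Batch per 500.0 lb frit:
  MgCO3: 116.5 lb
  Talc: 341.8 lb
  SrCO3: 113.2 lb
  Zircon: 39.81 lb
Total batch = 611.3 lb; LOI loss = 111.3 lb; yield = 81.80%

Mid-chain values are rounded to four significant figures when displayed — all arithmetic maintains full precision from first step to last. Each reported number includes exactly one rounding. The derived quantities are carried at full float precision (ignition loss, yield, totals, glass mass, the four compositions) using the weight values per 500.0 lb of glass, precisely as stated by problem or answer.
Oxide-by-oxide targets in 500.0 lb frit:
  SiO2: 45.99% × 500.0 = 230.0 lb
  SrO: 15.84% × 500.0 = 79.20 lb
  MgO: 32.84% × 500.0 = 164.2 lb
  ZrO2: 5.338% × 500.0 = 26.69 lb
Balance tally, oxide-wise, on the weights just shown, at the basis given (each sum matches its target mass exact up to rounding of places):
  SiO2: 341.8·0.6345 + 39.81·0.3285 = 229.9 lb (target 230.0 lb)
  SrO: 113.2·0.6995 = 79.18 lb (target 79.20 lb)
  MgO: 116.5·0.4844 + 341.8·0.3153 = 164.2 lb (target 164.2 lb)
  ZrO2: 39.81·0.6705 = 26.69 lb (target 26.69 lb)
Mass balance on the glass: total batch − LOI = 500.0 lb (the targets, summed, come to 500.0 lb; versus the stated basis of 500.0 lb — a pure rounding effect).
Adding the batch up: Σ batch = 611.3 lb; ignition loss, Σ(batch × LOI) = 111.3 lb; yield = glass ÷ total batch = 81.80%.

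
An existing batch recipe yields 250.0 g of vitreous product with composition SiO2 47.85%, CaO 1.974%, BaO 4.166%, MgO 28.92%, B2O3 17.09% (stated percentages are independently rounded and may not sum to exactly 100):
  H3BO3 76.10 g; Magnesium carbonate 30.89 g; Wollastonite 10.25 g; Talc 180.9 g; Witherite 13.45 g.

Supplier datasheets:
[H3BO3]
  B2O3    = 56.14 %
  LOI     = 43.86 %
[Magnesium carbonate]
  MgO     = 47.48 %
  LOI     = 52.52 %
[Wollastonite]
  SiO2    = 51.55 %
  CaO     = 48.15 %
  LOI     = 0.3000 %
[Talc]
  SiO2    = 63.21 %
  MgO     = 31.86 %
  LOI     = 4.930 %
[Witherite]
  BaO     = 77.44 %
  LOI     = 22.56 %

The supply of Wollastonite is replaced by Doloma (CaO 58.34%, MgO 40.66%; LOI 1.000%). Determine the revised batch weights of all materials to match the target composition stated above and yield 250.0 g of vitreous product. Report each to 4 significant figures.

Revised batch per 250.0 g vitreous product:
  H3BO3: 76.10 g
  Magnesium carbonate: 18.04 g
  Doloma: 8.459 g
  Talc: 189.3 g
  Witherite: 13.45 g
Total batch = 305.3 g; LOI loss = 55.30 g

Mid-chain values appear (rounded to four significant digits) in the working; every computation keeps full float precision through the solve; each reported number is rounded just once; all derived quantities (the five compositions, totals, the yield, glass mass, ignition loss) are recomputed from the weighed amounts on 250.0 g of glass in full float precision as set out in the problem or answer text.
Target masses of each oxide per 250.0 g vitreous product:
  SiO2: 47.85% × 250.0 = 119.6 g
  CaO: 1.974% × 250.0 = 4.935 g
  BaO: 4.166% × 250.0 = 10.42 g
  MgO: 28.92% × 250.0 = 72.30 g
  B2O3: 17.09% × 250.0 = 42.72 g
Balance tally, oxide-wise, working from each reported weight, against the basis in use (summed amounts equal target values net of answer rounding effects):
  SiO2: 189.3·0.6321 = 119.7 g (target 119.6 g)
  CaO: 8.459·0.5834 = 4.935 g (target 4.935 g)
  BaO: 13.45·0.7744 = 10.42 g (target 10.42 g)
  MgO: 18.04·0.4748 + 8.459·0.4066 + 189.3·0.3186 = 72.32 g (target 72.30 g)
  B2O3: 76.10·0.5614 = 42.72 g (target 42.72 g)
Glass-mass sanity pass: the batch minus its LOI: 250.0 g (the Σ of target masses is 250.0 g; the stated basis being 250.0 g — deltas are rounding alone).
Batch grand total — Σ batch = 305.3 g; LOI loss = Σ batch·LOI = 55.30 g; yield, glass over the total, = 81.89%.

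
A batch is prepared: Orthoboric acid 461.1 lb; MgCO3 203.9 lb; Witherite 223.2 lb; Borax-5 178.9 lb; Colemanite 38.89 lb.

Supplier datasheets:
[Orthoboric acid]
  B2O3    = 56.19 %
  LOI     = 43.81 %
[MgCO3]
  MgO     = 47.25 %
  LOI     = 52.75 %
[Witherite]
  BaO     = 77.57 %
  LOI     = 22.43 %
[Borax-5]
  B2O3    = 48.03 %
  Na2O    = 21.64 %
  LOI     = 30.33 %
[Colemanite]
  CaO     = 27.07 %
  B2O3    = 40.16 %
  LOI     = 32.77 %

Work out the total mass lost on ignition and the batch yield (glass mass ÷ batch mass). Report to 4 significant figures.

Every computation maintains full precision all the way through. Values along the way appear with 4-significant-digit rounding at each printed step; exactly one rounding is applied to every reported value — all derived quantities are recomputed starting from the weights for 679.4 lb of glass at exact precision (totals, the five compositions, net glass mass, the yield, ignition loss), as set out in problem or answer.
Ignition loss by material:
  Orthoboric acid: 461.1 × 0.4381 = 202.0 lb
  MgCO3: 203.9 × 0.5275 = 107.6 lb
  Witherite: 223.2 × 0.2243 = 50.06 lb
  Borax-5: 178.9 × 0.3033 = 54.26 lb
  Colemanite: 38.89 × 0.3277 = 12.74 lb
Total LOI = 426.6 lb
Glass = batch − LOI = 1106 − 426.6 = 679.4 lb

LOI loss = 426.6 lb; glass = 679.4 lb; yield = 61.43%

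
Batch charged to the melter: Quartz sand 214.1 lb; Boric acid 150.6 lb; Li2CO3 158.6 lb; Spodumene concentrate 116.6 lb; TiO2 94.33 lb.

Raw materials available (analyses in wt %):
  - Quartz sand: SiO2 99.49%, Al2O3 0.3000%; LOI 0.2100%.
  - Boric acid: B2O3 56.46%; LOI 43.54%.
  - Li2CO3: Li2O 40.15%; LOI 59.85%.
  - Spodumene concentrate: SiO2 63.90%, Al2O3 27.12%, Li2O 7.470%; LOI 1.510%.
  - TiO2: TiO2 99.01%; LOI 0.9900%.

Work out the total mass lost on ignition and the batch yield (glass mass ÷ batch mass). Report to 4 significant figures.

LOI loss = 163.6 lb; glass = 570.6 lb; yield = 77.71%

Working values appear, rounded to 4 significant figures, at each printed step. Every computation runs at full float precision from start to finish. Exactly one rounding is applied to each reported number; the derived quantities are re-derived in exact precision (ignition loss, five oxide percentages, net glass mass, the totals, yield) from the batch weights at 570.6 lb of glass exactly as shown in the problem or the answer.
Material-by-material LOI:
  Quartz sand: 214.1 × 0.002100 = 0.4496 lb
  Boric acid: 150.6 × 0.4354 = 65.57 lb
  Li2CO3: 158.6 × 0.5985 = 94.92 lb
  Spodumene concentrate: 116.6 × 0.01510 = 1.761 lb
  TiO2: 94.33 × 0.009900 = 0.9339 lb
Total LOI = 163.6 lb
Glass = batch − LOI = 734.2 − 163.6 = 570.6 lb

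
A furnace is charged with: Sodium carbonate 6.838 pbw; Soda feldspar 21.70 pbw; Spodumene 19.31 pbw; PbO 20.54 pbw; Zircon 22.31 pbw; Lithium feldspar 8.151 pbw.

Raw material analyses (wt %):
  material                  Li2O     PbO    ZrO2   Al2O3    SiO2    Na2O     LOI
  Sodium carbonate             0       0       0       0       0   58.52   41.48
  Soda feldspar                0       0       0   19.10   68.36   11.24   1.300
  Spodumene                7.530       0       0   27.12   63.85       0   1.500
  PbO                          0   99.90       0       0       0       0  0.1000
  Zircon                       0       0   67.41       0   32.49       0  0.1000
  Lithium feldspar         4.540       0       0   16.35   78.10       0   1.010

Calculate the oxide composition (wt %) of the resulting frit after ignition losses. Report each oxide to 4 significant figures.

Glass mass = 95.32 pbw (batch 98.85 − LOI 3.533).
Composition: Li2O 1.914%, PbO 21.53%, ZrO2 15.78%, Al2O3 11.24%, SiO2 42.78%, Na2O 6.757%

All arithmetic maintains exact precision from start to finish — values along the way are printed, rounded to four significant digits, at each printed step — each reported figure is rounded only once — the derived quantities (glass mass, ignition loss, six oxide percentages, totals, the yield) are computed at full precision starting from the weights on 95.32 pbw of glass, as set out in the question or the answer.
What the batch supplies per oxide:
  Li2O: 19.31·0.07530 + 8.151·0.04540 = 1.824 pbw
  PbO: 20.54·0.9990 = 20.52 pbw
  ZrO2: 22.31·0.6741 = 15.04 pbw
  Al2O3: 21.70·0.1910 + 19.31·0.2712 + 8.151·0.1635 = 10.71 pbw
  SiO2: 21.70·0.6836 + 19.31·0.6385 + 22.31·0.3249 + 8.151·0.7810 = 40.78 pbw
  Na2O: 6.838·0.5852 + 21.70·0.1124 = 6.441 pbw
LOI: 6.838·0.4148 + 21.70·0.01300 + 19.31·0.01500 + 20.54·0.001000 + 22.31·0.001000 + 8.151·0.01010 = 3.533 pbw
Glass = total batch minus LOI = 98.85 − 3.533 = 95.32 pbw (= the summed oxide contributions)
oxide / glass × 100 gives the wt %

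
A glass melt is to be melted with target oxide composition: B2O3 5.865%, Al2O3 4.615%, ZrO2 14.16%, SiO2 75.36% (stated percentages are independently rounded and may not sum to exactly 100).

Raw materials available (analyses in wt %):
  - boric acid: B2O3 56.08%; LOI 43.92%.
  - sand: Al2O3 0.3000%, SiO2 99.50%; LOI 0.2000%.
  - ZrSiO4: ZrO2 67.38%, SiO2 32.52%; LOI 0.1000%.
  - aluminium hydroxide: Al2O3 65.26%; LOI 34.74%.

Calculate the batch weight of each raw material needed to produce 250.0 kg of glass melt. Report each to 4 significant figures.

Values along the way are printed, rounded to 4 significant figures, at each printed step — the whole derivation keeps full float precision throughout; a single rounding completes every reported result. Derived quantities, including ignition loss, four oxide percentages, yield, net glass mass, totals, are carried from the batch weights for 250.0 kg of glass in exact precision as given in the problem or answer text.
Oxide mass targets, per 250.0 kg glass melt:
  B2O3: 5.865% × 250.0 = 14.66 kg
  Al2O3: 4.615% × 250.0 = 11.54 kg
  ZrO2: 14.16% × 250.0 = 35.40 kg
  SiO2: 75.36% × 250.0 = 188.4 kg
Oxide-by-oxide audit per the reported batch figures, relative to the basis at hand (each sum matches its target mass once rounding is allowed for):
  B2O3: 26.15·0.5608 = 14.66 kg (target 14.66 kg)
  Al2O3: 172.2·0.003000 + 16.89·0.6526 = 11.54 kg (target 11.54 kg)
  ZrO2: 52.54·0.6738 = 35.40 kg (target 35.40 kg)
  SiO2: 172.2·0.9950 + 52.54·0.3252 = 188.4 kg (target 188.4 kg)
Glass-mass bookkeeping: batch total minus LOI = 250.0 kg (the Σ of target masses is 250.0 kg; stated basis 250.0 kg — deltas are rounding alone).
Total batch = Σ batch = 267.8 kg; LOI loss = Σ batch·LOI = 17.75 kg; yield: glass divided by total = 93.37%.

Batch per 250.0 kg glass melt:
  boric acid: 26.15 kg
  sand: 172.2 kg
  ZrSiO4: 52.54 kg
  aluminium hydroxide: 16.89 kg
Total batch = 267.8 kg; LOI loss = 17.75 kg; yield = 93.37%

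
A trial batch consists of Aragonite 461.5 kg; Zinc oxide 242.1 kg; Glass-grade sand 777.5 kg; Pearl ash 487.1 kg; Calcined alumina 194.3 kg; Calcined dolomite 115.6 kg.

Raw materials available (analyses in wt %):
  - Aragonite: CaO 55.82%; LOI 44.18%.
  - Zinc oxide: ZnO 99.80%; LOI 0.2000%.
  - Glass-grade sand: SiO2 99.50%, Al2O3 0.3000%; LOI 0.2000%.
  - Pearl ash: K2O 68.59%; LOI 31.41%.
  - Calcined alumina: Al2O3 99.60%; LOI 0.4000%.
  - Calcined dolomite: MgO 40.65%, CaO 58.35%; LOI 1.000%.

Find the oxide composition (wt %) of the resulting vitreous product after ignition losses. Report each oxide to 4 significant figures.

Mid-chain values are printed (rounded to four significant digits) in the working. Full float precision is carried through the solve — every reported figure is rounded only once — derived quantities, which include the six compositions, the totals, yield, net glass mass, LOI, are recomputed at exact precision, as given in the question or the answer, from the batch weights for 1917 kg of glass.
What the batch supplies per oxide:
  MgO: 115.6·0.4065 = 46.99 kg
  CaO: 461.5·0.5582 + 115.6·0.5835 = 325.1 kg
  ZnO: 242.1·0.9980 = 241.6 kg
  SiO2: 777.5·0.9950 = 773.6 kg
  K2O: 487.1·0.6859 = 334.1 kg
  Al2O3: 777.5·0.003000 + 194.3·0.9960 = 195.9 kg
LOI: 461.5·0.4418 + 242.1·0.002000 + 777.5·0.002000 + 487.1·0.3141 + 194.3·0.004000 + 115.6·0.01000 = 360.9 kg
Net of LOI, the glass mass = 2278 − 360.9 = 1917 kg (matching Σ of the oxides)
wt % = oxide mass / glass mass × 100

Glass mass = 1917 kg (batch 2278 − LOI 360.9).
Composition: MgO 2.451%, CaO 16.95%, ZnO 12.60%, SiO2 40.35%, K2O 17.43%, Al2O3 10.22%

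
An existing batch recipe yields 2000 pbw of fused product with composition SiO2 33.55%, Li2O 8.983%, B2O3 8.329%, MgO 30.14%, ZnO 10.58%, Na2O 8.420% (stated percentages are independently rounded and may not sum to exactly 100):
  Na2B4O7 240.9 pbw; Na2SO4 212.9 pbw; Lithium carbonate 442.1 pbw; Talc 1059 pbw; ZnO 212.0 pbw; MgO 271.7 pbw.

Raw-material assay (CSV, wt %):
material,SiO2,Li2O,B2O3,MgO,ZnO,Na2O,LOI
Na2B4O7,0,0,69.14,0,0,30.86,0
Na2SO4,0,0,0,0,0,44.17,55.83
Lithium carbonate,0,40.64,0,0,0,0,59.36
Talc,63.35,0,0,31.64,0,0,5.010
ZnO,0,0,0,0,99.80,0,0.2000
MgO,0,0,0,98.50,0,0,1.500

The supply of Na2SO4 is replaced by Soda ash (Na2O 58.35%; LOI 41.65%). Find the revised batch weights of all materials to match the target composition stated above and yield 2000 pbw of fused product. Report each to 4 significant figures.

The whole derivation holds full precision in every operation; working values are shown (rounded to 4 significant digits) as written; each reported result sees exactly one rounding; all derived quantities (ignition loss, totals, glass mass, six oxide percentages, yield) are carried using the weight values at 2000 pbw of glass at full float precision, exactly as printed in either problem or answer.
Oxide mass targets, per 2000 pbw fused product:
  SiO2: 33.55% × 2000 = 671.0 pbw
  Li2O: 8.983% × 2000 = 179.7 pbw
  B2O3: 8.329% × 2000 = 166.6 pbw
  MgO: 30.14% × 2000 = 602.8 pbw
  ZnO: 10.58% × 2000 = 211.6 pbw
  Na2O: 8.420% × 2000 = 168.4 pbw
Verifying the oxide balance working from each reported weight, on the stated basis (summed amounts equal target values modulo rounding of the values):
  SiO2: 1059·0.6335 = 670.9 pbw (target 671.0 pbw)
  Li2O: 442.1·0.4064 = 179.7 pbw (target 179.7 pbw)
  B2O3: 240.9·0.6914 = 166.6 pbw (target 166.6 pbw)
  MgO: 1059·0.3164 + 271.7·0.9850 = 602.7 pbw (target 602.8 pbw)
  ZnO: 212.0·0.9980 = 211.6 pbw (target 211.6 pbw)
  Na2O: 240.9·0.3086 + 161.2·0.5835 = 168.4 pbw (target 168.4 pbw)
Consistency of the glass mass: whole batch net of LOI = 2000 pbw (the targets, summed, come to 2000 pbw; with the basis standing at 2000 pbw — rounding explains the deltas).
Batch grand total — Σ batch = 2387 pbw; ignition loss, Σ(batch × LOI) = 387.1 pbw; yield, glass over the total, = 83.78%.

Revised batch per 2000 pbw fused product:
  Na2B4O7: 240.9 pbw
  Soda ash: 161.2 pbw
  Lithium carbonate: 442.1 pbw
  Talc: 1059 pbw
  ZnO: 212.0 pbw
  MgO: 271.7 pbw
Total batch = 2387 pbw; LOI loss = 387.1 pbw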